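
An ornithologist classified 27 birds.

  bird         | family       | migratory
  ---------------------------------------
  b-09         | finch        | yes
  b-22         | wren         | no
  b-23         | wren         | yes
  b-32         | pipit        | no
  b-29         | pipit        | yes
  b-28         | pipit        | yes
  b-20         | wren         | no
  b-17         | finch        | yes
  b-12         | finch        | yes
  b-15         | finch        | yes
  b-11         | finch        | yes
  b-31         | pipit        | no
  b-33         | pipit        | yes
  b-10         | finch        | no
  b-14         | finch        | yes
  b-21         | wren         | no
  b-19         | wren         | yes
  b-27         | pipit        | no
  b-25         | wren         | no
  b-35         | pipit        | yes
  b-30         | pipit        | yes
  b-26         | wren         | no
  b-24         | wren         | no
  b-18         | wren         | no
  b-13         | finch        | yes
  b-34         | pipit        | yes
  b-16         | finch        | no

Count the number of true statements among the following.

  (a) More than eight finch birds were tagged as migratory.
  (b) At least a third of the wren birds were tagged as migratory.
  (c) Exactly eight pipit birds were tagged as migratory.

(a) finch: |A| = 9, |A ∩ B| = 7; needs |A ∩ B| > 8 — false.
(b) wren: |A| = 9, |A ∩ B| = 2; needs |A ∩ B| / |A| ≥ 1/3 — false.
(c) pipit: |A| = 9, |A ∩ B| = 6; needs |A ∩ B| = 8 — false.

0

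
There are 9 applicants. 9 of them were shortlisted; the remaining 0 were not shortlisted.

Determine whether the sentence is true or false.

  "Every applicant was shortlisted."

Truth condition: A ⊆ B, i.e. every element of A is in B (|A ∖ B| = 0).
|A| = 9, |A ∩ B| = 9, |A ∖ B| = 0.
So the statement is true.

True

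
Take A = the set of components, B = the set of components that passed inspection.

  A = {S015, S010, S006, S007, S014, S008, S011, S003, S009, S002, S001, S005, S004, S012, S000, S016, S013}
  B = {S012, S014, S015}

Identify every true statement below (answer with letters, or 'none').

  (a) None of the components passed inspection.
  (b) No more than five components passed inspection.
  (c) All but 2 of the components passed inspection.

(b)

|A| = 17, |A ∩ B| = 3, |A ∖ B| = 14.
(a) A ∩ B = ∅ (|A ∩ B| = 0): fails.
(b) |A ∩ B| ≤ 5: holds.
(c) |A ∖ B| = 2: fails.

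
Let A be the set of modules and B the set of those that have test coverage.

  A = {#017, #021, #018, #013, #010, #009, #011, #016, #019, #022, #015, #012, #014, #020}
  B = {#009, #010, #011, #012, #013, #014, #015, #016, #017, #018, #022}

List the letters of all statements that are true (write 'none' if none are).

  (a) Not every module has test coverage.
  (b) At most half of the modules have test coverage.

(a)

|A| = 14, |A ∩ B| = 11, |A ∖ B| = 3.
(a) A ⊄ B (|A ∖ B| ≥ 1): holds.
(b) |A ∩ B| ≤ |A ∖ B|: fails.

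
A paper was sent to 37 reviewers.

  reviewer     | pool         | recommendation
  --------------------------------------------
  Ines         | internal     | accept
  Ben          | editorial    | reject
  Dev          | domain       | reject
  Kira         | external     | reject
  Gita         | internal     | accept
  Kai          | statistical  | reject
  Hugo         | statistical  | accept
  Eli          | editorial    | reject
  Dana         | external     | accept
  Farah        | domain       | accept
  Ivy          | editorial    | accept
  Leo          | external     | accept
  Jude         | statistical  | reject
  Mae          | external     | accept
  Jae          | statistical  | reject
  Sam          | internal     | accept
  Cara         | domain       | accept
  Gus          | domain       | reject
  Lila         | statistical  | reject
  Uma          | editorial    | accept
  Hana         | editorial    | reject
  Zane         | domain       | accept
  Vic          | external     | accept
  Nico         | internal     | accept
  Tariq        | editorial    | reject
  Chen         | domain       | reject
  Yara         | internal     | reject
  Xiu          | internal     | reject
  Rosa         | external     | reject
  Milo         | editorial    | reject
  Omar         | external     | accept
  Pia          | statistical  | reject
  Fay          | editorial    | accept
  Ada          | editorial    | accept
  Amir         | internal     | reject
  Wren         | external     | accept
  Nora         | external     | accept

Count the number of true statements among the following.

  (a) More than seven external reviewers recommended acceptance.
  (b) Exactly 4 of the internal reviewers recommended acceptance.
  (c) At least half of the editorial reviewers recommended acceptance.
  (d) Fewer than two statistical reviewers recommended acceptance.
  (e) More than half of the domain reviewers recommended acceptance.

2

(a) external: |A| = 9, |A ∩ B| = 7; needs |A ∩ B| > 7 — false.
(b) internal: |A| = 7, |A ∩ B| = 4; needs |A ∩ B| = 4 — true.
(c) editorial: |A| = 9, |A ∩ B| = 4; needs |A ∩ B| ≥ |A ∖ B| — false.
(d) statistical: |A| = 6, |A ∩ B| = 1; needs |A ∩ B| < 2 — true.
(e) domain: |A| = 6, |A ∩ B| = 3; needs |A ∩ B| > |A ∖ B| — false.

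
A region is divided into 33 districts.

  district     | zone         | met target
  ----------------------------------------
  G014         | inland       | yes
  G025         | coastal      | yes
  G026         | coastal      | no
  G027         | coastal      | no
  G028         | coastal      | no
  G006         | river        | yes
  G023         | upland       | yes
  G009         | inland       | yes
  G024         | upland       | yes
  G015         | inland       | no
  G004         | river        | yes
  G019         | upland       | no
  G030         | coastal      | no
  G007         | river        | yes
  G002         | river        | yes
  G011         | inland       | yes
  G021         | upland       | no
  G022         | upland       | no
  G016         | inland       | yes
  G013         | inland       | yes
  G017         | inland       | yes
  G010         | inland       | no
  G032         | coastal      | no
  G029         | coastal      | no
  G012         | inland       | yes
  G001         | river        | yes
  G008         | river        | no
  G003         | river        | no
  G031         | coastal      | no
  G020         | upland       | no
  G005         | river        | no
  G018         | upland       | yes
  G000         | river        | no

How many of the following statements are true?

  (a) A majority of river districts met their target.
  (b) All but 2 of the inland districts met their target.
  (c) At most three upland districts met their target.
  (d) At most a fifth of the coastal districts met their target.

4

(a) river: |A| = 9, |A ∩ B| = 5; needs |A ∩ B| > |A ∖ B| — true.
(b) inland: |A| = 9, |A ∩ B| = 7; needs |A ∖ B| = 2 — true.
(c) upland: |A| = 7, |A ∩ B| = 3; needs |A ∩ B| ≤ 3 — true.
(d) coastal: |A| = 8, |A ∩ B| = 1; needs |A ∩ B| / |A| ≤ 1/5 — true.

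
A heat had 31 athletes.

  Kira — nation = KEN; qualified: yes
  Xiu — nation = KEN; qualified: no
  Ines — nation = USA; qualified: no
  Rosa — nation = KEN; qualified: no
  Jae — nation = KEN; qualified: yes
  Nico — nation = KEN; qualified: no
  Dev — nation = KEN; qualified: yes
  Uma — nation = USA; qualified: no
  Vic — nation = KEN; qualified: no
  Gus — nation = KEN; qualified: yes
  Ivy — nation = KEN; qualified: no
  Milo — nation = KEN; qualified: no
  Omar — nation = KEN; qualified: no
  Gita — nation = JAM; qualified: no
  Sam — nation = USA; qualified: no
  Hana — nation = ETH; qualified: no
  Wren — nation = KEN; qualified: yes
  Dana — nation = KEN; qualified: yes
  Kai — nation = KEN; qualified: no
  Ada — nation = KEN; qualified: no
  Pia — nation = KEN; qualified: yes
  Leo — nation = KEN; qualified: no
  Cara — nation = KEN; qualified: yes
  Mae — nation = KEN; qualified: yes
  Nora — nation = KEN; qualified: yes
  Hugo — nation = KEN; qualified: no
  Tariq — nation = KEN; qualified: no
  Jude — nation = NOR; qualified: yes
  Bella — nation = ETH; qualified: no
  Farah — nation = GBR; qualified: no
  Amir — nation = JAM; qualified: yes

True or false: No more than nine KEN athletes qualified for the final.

False

Truth condition: |A ∩ B| ≤ 9.
|A| = 22, |A ∩ B| = 10, |A ∖ B| = 12.
|A ∩ B| = 10, so the statement is false.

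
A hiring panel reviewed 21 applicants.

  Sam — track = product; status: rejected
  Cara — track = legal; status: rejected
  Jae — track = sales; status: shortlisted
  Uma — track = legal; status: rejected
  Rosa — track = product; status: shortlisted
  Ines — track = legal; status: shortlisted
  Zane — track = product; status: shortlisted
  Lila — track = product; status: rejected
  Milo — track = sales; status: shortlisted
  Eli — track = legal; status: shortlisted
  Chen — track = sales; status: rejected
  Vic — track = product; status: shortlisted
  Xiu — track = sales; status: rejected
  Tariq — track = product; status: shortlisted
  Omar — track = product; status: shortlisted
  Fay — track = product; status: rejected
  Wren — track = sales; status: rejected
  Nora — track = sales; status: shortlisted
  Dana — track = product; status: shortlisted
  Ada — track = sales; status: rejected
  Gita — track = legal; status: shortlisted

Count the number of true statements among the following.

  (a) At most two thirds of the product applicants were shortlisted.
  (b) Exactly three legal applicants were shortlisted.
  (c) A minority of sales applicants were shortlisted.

(a) product: |A| = 9, |A ∩ B| = 6; needs |A ∩ B| / |A| ≤ 2/3 — true.
(b) legal: |A| = 5, |A ∩ B| = 3; needs |A ∩ B| = 3 — true.
(c) sales: |A| = 7, |A ∩ B| = 3; needs |A ∩ B| < |A ∖ B| — true.

3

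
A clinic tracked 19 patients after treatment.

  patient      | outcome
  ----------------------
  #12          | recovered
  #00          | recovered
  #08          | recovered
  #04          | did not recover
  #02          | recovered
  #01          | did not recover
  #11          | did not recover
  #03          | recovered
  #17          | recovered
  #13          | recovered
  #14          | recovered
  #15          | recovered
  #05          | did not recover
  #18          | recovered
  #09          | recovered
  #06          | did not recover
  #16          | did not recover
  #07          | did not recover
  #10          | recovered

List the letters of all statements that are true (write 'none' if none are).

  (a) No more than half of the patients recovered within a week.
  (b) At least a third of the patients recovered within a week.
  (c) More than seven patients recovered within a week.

(b), (c)

|A| = 19, |A ∩ B| = 12, |A ∖ B| = 7.
(a) |A ∩ B| ≤ |A ∖ B|: fails.
(b) |A ∩ B| / |A| ≥ 1/3: holds.
(c) |A ∩ B| > 7: holds.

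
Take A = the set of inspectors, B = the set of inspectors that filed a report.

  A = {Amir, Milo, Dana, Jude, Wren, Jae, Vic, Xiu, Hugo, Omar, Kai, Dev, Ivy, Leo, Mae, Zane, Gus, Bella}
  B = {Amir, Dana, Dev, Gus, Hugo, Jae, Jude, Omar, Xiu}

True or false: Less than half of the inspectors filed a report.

The determiner here denotes the relation: |A ∩ B| < |A ∖ B|.
|A| = 18, |A ∩ B| = 9, |A ∖ B| = 9.
9 = 9, so the statement is false.

False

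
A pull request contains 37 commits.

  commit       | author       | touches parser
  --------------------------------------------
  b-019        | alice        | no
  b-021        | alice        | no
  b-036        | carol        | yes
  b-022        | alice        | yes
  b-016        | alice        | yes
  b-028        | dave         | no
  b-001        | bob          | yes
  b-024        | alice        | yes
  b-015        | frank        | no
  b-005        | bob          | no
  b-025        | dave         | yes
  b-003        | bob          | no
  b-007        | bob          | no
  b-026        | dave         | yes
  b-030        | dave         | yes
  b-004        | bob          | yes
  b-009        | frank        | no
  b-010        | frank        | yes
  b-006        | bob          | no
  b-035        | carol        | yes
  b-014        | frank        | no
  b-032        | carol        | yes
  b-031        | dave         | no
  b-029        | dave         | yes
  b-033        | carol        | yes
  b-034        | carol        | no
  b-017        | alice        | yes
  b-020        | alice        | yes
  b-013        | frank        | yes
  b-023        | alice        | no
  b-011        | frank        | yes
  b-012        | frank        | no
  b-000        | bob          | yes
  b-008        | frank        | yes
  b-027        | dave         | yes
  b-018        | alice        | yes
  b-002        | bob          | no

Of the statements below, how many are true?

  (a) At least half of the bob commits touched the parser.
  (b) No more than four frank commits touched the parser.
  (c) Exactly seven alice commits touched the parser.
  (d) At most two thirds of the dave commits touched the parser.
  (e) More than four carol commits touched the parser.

(a) bob: |A| = 8, |A ∩ B| = 3; needs |A ∩ B| ≥ |A ∖ B| — false.
(b) frank: |A| = 8, |A ∩ B| = 4; needs |A ∩ B| ≤ 4 — true.
(c) alice: |A| = 9, |A ∩ B| = 6; needs |A ∩ B| = 7 — false.
(d) dave: |A| = 7, |A ∩ B| = 5; needs |A ∩ B| / |A| ≤ 2/3 — false.
(e) carol: |A| = 5, |A ∩ B| = 4; needs |A ∩ B| > 4 — false.

1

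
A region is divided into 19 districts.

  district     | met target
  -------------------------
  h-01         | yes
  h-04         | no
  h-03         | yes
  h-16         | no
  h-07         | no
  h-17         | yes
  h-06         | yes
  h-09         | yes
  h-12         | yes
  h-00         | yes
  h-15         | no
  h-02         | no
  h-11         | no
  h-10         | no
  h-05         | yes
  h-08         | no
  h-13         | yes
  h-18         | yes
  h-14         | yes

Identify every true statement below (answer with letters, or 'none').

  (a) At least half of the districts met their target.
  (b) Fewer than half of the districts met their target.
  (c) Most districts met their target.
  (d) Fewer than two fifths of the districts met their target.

|A| = 19, |A ∩ B| = 11, |A ∖ B| = 8.
(a) |A ∩ B| ≥ |A ∖ B|: holds.
(b) |A ∩ B| < |A ∖ B|: fails.
(c) |A ∩ B| > |A ∖ B|: holds.
(d) |A ∩ B| / |A| < 2/5: fails.

(a), (c)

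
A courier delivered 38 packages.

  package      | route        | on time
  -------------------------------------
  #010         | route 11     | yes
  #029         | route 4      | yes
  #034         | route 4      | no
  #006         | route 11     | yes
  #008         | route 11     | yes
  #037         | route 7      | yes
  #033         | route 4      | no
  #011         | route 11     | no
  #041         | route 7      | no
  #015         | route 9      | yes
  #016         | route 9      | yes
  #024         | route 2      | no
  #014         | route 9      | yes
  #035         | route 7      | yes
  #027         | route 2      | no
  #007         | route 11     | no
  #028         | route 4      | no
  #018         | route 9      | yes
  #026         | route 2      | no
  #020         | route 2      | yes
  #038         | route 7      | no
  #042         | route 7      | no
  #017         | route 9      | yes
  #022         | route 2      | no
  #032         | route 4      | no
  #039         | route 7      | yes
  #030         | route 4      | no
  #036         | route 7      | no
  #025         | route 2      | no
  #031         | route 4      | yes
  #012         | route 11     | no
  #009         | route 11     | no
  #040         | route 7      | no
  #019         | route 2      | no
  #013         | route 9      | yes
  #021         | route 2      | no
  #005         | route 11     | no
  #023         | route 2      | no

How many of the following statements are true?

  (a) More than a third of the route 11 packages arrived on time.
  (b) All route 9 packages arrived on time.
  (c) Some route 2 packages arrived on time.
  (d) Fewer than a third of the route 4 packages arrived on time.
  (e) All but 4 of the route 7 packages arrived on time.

(a) route 11: |A| = 8, |A ∩ B| = 3; needs |A ∩ B| / |A| > 1/3 — true.
(b) route 9: |A| = 6, |A ∩ B| = 6; needs A ⊆ B, i.e. every element of A is in B (|A ∖ B| = 0) — true.
(c) route 2: |A| = 9, |A ∩ B| = 1; needs A ∩ B ≠ ∅ (|A ∩ B| ≥ 1) — true.
(d) route 4: |A| = 7, |A ∩ B| = 2; needs |A ∩ B| / |A| < 1/3 — true.
(e) route 7: |A| = 8, |A ∩ B| = 3; needs |A ∖ B| = 4 — false.

4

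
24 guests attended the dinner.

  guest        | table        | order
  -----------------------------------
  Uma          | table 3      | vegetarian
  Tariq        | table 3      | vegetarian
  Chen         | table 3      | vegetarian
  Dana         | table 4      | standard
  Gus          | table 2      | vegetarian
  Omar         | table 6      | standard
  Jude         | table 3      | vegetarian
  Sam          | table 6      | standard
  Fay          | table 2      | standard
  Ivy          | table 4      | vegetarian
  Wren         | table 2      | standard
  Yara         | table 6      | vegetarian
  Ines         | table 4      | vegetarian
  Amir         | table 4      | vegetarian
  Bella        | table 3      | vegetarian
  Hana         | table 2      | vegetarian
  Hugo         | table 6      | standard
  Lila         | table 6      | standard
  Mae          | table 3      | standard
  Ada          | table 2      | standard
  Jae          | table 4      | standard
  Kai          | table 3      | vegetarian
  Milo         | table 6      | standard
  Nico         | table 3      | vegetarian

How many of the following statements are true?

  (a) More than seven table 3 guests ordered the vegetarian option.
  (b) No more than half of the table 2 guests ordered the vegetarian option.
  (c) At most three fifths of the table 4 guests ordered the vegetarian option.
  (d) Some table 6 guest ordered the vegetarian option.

(a) table 3: |A| = 8, |A ∩ B| = 7; needs |A ∩ B| > 7 — false.
(b) table 2: |A| = 5, |A ∩ B| = 2; needs |A ∩ B| ≤ |A ∖ B| — true.
(c) table 4: |A| = 5, |A ∩ B| = 3; needs |A ∩ B| / |A| ≤ 3/5 — true.
(d) table 6: |A| = 6, |A ∩ B| = 1; needs A ∩ B ≠ ∅ (|A ∩ B| ≥ 1) — true.

3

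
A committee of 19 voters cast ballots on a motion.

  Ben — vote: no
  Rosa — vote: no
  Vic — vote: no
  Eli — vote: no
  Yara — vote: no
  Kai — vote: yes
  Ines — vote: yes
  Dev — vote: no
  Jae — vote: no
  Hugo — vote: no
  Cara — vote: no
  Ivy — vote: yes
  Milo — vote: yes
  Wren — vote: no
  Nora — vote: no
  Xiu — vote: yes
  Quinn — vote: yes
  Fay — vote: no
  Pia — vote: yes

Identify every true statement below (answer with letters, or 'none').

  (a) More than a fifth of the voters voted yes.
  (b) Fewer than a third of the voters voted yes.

(a)

|A| = 19, |A ∩ B| = 7, |A ∖ B| = 12.
(a) |A ∩ B| / |A| > 1/5: holds.
(b) |A ∩ B| / |A| < 1/3: fails.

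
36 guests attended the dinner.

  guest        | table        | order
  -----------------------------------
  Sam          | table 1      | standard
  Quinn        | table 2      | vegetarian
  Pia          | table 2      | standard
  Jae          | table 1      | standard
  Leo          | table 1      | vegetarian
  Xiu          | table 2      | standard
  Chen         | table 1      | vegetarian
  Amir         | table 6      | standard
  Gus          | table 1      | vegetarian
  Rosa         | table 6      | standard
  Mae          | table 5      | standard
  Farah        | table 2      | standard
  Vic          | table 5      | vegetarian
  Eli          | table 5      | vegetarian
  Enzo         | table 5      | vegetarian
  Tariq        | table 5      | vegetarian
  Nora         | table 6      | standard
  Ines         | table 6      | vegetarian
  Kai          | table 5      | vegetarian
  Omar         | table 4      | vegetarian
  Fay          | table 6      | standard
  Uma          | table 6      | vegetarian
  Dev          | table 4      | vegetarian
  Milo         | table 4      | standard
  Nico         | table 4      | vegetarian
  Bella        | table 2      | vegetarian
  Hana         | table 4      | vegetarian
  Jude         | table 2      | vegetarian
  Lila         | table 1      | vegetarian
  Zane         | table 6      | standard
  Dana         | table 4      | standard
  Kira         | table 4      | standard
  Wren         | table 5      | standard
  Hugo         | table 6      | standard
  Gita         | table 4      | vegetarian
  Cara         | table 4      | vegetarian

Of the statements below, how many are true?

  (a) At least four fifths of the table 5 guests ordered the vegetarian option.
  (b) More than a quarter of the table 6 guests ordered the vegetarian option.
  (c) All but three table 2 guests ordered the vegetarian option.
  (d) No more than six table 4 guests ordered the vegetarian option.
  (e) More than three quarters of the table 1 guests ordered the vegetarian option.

2

(a) table 5: |A| = 7, |A ∩ B| = 5; needs |A ∩ B| / |A| ≥ 4/5 — false.
(b) table 6: |A| = 8, |A ∩ B| = 2; needs |A ∩ B| / |A| > 1/4 — false.
(c) table 2: |A| = 6, |A ∩ B| = 3; needs |A ∖ B| = 3 — true.
(d) table 4: |A| = 9, |A ∩ B| = 6; needs |A ∩ B| ≤ 6 — true.
(e) table 1: |A| = 6, |A ∩ B| = 4; needs |A ∩ B| / |A| > 3/4 — false.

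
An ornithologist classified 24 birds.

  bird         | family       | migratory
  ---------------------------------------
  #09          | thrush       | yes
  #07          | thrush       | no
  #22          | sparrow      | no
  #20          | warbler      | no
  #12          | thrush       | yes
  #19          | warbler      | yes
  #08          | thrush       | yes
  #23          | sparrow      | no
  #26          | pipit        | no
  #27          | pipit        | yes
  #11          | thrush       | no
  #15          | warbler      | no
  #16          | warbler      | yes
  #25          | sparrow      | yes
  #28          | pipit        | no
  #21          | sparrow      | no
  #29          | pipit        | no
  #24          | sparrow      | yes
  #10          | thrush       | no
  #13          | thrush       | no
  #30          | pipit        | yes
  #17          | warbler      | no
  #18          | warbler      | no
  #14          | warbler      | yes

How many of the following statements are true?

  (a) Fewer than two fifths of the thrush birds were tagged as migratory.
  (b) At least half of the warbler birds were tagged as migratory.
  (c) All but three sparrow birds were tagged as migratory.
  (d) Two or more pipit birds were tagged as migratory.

(a) thrush: |A| = 7, |A ∩ B| = 3; needs |A ∩ B| / |A| < 2/5 — false.
(b) warbler: |A| = 7, |A ∩ B| = 3; needs |A ∩ B| ≥ |A ∖ B| — false.
(c) sparrow: |A| = 5, |A ∩ B| = 2; needs |A ∖ B| = 3 — true.
(d) pipit: |A| = 5, |A ∩ B| = 2; needs |A ∩ B| ≥ 2 — true.

2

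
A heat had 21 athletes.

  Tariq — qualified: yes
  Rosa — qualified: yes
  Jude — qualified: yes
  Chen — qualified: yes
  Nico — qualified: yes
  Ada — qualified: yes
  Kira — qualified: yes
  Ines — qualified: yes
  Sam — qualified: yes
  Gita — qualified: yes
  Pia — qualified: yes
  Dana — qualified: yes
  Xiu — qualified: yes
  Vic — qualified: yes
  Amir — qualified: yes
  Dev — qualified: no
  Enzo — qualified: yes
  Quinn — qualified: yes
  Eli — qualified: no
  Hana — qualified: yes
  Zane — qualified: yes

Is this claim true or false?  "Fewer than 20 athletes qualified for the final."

True

Truth condition: |A ∩ B| < 20.
|A| = 21, |A ∩ B| = 19, |A ∖ B| = 2.
|A ∩ B| = 19, so the statement is true.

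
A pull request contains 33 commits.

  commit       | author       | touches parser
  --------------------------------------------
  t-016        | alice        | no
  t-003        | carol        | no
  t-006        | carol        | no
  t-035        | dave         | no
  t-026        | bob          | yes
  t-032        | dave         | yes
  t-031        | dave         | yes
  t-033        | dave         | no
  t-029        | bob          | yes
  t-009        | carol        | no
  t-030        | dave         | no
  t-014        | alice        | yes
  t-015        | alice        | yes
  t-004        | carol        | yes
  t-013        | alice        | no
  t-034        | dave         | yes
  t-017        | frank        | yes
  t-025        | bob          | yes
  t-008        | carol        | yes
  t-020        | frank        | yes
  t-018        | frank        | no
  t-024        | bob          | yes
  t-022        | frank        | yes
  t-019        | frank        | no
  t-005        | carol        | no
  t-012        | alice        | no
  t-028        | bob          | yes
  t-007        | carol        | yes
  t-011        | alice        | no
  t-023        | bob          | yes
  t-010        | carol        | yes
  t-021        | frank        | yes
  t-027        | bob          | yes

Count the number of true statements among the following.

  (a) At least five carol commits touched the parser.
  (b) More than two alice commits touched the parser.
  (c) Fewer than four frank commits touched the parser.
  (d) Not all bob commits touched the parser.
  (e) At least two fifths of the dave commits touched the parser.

(a) carol: |A| = 8, |A ∩ B| = 4; needs |A ∩ B| ≥ 5 — false.
(b) alice: |A| = 6, |A ∩ B| = 2; needs |A ∩ B| > 2 — false.
(c) frank: |A| = 6, |A ∩ B| = 4; needs |A ∩ B| < 4 — false.
(d) bob: |A| = 7, |A ∩ B| = 7; needs A ⊄ B (|A ∖ B| ≥ 1) — false.
(e) dave: |A| = 6, |A ∩ B| = 3; needs |A ∩ B| / |A| ≥ 2/5 — true.

1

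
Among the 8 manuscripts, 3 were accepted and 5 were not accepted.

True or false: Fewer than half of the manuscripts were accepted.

True

Truth condition: |A ∩ B| < |A ∖ B|.
|A| = 8, |A ∩ B| = 3, |A ∖ B| = 5.
3 < 5, so the statement is true.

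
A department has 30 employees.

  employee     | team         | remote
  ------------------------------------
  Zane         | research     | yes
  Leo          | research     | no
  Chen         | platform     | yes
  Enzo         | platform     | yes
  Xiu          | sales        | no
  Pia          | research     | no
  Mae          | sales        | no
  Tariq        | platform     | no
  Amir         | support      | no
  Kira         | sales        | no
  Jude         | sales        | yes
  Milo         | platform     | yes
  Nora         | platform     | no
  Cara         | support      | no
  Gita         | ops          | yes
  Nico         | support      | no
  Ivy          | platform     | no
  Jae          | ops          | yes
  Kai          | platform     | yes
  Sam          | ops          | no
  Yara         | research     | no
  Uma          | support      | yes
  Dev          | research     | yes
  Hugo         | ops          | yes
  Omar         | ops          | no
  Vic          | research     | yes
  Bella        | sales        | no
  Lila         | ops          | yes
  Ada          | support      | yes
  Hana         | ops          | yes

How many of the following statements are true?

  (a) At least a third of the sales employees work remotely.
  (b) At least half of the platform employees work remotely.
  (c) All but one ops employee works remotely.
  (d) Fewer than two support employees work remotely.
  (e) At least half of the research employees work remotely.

(a) sales: |A| = 5, |A ∩ B| = 1; needs |A ∩ B| / |A| ≥ 1/3 — false.
(b) platform: |A| = 7, |A ∩ B| = 4; needs |A ∩ B| ≥ |A ∖ B| — true.
(c) ops: |A| = 7, |A ∩ B| = 5; needs |A ∖ B| = 1 — false.
(d) support: |A| = 5, |A ∩ B| = 2; needs |A ∩ B| < 2 — false.
(e) research: |A| = 6, |A ∩ B| = 3; needs |A ∩ B| ≥ |A ∖ B| — true.

2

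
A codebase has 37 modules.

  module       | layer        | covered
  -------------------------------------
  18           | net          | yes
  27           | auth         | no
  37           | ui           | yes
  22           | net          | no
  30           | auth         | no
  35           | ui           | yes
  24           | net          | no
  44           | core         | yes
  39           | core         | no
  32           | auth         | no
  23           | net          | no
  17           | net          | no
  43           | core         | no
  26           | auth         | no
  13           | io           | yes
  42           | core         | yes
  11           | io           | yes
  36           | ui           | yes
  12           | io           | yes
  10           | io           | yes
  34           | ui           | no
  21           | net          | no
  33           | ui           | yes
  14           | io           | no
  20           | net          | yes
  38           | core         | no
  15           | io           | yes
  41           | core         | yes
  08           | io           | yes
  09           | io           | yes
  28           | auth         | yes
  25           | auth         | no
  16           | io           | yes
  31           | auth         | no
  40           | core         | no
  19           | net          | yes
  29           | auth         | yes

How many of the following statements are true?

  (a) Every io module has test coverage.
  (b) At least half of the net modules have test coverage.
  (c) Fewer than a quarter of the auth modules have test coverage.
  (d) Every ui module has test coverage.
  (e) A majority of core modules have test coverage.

0

(a) io: |A| = 9, |A ∩ B| = 8; needs A ⊆ B, i.e. every element of A is in B (|A ∖ B| = 0) — false.
(b) net: |A| = 8, |A ∩ B| = 3; needs |A ∩ B| ≥ |A ∖ B| — false.
(c) auth: |A| = 8, |A ∩ B| = 2; needs |A ∩ B| / |A| < 1/4 — false.
(d) ui: |A| = 5, |A ∩ B| = 4; needs A ⊆ B, i.e. every element of A is in B (|A ∖ B| = 0) — false.
(e) core: |A| = 7, |A ∩ B| = 3; needs |A ∩ B| > |A ∖ B| — false.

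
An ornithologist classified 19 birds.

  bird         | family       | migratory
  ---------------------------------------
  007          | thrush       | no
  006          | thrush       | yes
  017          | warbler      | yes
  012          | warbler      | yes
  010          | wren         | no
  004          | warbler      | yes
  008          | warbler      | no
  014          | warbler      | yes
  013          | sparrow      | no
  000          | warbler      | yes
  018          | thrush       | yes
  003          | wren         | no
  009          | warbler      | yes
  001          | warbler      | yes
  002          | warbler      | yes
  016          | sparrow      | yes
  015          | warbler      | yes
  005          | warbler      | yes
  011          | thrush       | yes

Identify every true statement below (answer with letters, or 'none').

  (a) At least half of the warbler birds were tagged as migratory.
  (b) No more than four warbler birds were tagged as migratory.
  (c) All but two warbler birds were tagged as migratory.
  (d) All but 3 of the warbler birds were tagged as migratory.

(a)

|A| = 11, |A ∩ B| = 10, |A ∖ B| = 1.
(a) |A ∩ B| ≥ |A ∖ B|: holds.
(b) |A ∩ B| ≤ 4: fails.
(c) |A ∖ B| = 2: fails.
(d) |A ∖ B| = 3: fails.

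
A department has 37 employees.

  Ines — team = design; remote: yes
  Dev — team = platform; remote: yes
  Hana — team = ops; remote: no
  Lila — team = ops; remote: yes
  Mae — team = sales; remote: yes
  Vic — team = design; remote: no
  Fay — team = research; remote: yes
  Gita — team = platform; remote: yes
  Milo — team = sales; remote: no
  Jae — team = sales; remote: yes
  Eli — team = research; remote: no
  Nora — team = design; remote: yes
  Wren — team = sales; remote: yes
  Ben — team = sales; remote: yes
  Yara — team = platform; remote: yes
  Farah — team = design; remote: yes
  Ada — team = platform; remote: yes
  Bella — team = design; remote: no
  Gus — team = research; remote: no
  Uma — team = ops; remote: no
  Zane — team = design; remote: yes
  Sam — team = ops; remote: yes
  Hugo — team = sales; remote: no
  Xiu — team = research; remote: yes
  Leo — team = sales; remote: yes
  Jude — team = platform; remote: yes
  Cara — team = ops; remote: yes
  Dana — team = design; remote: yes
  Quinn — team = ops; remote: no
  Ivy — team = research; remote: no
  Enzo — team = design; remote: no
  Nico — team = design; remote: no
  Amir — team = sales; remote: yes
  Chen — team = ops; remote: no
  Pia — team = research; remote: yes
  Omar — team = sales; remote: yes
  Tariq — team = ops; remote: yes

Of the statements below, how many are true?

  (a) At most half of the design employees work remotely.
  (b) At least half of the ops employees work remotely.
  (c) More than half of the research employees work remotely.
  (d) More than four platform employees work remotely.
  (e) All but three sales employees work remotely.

2

(a) design: |A| = 9, |A ∩ B| = 5; needs |A ∩ B| ≤ |A ∖ B| — false.
(b) ops: |A| = 8, |A ∩ B| = 4; needs |A ∩ B| ≥ |A ∖ B| — true.
(c) research: |A| = 6, |A ∩ B| = 3; needs |A ∩ B| > |A ∖ B| — false.
(d) platform: |A| = 5, |A ∩ B| = 5; needs |A ∩ B| > 4 — true.
(e) sales: |A| = 9, |A ∩ B| = 7; needs |A ∖ B| = 3 — false.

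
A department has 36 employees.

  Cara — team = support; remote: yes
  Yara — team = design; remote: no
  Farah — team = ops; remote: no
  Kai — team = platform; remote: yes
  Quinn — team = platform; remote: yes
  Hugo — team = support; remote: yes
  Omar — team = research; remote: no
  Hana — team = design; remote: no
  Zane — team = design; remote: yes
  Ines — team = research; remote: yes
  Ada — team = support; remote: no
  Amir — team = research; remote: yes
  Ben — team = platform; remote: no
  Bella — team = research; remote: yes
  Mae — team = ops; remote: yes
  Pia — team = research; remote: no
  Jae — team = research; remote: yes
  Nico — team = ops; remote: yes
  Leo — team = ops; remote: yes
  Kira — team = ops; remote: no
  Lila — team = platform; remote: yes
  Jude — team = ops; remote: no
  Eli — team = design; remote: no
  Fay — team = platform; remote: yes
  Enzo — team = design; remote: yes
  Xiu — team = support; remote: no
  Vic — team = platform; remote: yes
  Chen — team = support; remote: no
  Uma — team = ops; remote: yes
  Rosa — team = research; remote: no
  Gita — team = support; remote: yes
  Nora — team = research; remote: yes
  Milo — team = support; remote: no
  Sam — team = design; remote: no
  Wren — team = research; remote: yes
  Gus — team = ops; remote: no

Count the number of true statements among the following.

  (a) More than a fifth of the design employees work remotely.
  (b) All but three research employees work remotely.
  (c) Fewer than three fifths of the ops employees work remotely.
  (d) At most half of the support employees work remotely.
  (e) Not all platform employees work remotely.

5

(a) design: |A| = 6, |A ∩ B| = 2; needs |A ∩ B| / |A| > 1/5 — true.
(b) research: |A| = 9, |A ∩ B| = 6; needs |A ∖ B| = 3 — true.
(c) ops: |A| = 8, |A ∩ B| = 4; needs |A ∩ B| / |A| < 3/5 — true.
(d) support: |A| = 7, |A ∩ B| = 3; needs |A ∩ B| ≤ |A ∖ B| — true.
(e) platform: |A| = 6, |A ∩ B| = 5; needs A ⊄ B (|A ∖ B| ≥ 1) — true.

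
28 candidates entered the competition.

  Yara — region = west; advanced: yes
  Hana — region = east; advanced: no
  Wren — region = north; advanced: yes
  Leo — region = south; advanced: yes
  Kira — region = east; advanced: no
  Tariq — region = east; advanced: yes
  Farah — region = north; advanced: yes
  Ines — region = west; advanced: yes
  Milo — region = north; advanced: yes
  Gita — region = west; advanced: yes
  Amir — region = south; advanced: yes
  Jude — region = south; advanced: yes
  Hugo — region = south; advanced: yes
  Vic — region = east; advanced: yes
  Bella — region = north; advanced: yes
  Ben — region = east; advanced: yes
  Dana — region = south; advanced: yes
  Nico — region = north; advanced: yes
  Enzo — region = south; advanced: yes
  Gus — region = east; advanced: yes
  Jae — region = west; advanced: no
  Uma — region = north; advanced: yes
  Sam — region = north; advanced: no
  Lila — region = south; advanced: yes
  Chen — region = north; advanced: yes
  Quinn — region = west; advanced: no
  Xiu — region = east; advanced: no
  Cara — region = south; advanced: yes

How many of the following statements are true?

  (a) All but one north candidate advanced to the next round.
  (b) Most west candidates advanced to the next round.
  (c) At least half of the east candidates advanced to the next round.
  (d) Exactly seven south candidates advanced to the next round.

3

(a) north: |A| = 8, |A ∩ B| = 7; needs |A ∖ B| = 1 — true.
(b) west: |A| = 5, |A ∩ B| = 3; needs |A ∩ B| > |A ∖ B| — true.
(c) east: |A| = 7, |A ∩ B| = 4; needs |A ∩ B| ≥ |A ∖ B| — true.
(d) south: |A| = 8, |A ∩ B| = 8; needs |A ∩ B| = 7 — false.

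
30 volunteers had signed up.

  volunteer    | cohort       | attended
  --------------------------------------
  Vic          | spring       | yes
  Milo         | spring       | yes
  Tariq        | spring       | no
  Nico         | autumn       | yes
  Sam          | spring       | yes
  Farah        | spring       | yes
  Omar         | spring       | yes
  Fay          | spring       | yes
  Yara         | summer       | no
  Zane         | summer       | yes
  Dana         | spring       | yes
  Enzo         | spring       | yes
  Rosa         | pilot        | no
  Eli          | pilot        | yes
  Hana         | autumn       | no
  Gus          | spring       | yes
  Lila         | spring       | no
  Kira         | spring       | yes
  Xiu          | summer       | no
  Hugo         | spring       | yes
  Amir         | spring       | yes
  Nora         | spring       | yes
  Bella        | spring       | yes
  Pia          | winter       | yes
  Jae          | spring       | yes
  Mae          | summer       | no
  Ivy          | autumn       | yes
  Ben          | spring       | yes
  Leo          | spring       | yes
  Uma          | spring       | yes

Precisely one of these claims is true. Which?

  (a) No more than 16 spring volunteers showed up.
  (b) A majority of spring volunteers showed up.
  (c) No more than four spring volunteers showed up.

|A| = 20, |A ∩ B| = 18, |A ∖ B| = 2.
(a) requires |A ∩ B| ≤ 16: false.
(b) requires |A ∩ B| > |A ∖ B|: true.
(c) requires |A ∩ B| ≤ 4: false.

(b)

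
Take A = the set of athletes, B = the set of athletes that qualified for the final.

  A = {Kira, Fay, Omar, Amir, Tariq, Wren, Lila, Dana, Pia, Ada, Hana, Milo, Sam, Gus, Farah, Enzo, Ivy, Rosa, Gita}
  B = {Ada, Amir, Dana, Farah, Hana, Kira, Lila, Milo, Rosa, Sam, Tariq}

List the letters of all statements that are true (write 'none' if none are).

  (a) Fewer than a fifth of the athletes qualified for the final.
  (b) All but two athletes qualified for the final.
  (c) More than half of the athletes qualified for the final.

|A| = 19, |A ∩ B| = 11, |A ∖ B| = 8.
(a) |A ∩ B| / |A| < 1/5: fails.
(b) |A ∖ B| = 2: fails.
(c) |A ∩ B| > |A ∖ B|: holds.

(c)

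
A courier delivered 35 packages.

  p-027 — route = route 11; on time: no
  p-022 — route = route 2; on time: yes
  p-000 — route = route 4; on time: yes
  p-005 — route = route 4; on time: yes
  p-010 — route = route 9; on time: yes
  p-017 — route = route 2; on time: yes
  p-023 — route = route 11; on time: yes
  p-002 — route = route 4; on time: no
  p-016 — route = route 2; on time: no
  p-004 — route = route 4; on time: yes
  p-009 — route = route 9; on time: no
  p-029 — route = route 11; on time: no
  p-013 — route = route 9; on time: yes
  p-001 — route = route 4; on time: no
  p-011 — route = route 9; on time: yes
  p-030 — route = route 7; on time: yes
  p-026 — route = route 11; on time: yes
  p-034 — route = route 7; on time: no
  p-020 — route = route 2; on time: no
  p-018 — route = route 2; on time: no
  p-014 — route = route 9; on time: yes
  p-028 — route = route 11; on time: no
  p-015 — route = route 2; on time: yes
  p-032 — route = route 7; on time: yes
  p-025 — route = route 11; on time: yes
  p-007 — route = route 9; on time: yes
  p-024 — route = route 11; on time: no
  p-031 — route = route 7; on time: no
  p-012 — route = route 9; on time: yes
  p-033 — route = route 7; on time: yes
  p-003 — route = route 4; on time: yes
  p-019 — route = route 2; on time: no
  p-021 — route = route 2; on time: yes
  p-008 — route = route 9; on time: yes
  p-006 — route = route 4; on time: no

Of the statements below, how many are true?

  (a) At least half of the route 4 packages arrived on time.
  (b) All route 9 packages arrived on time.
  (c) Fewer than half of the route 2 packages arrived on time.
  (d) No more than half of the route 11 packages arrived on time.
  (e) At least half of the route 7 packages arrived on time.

3

(a) route 4: |A| = 7, |A ∩ B| = 4; needs |A ∩ B| ≥ |A ∖ B| — true.
(b) route 9: |A| = 8, |A ∩ B| = 7; needs A ⊆ B, i.e. every element of A is in B (|A ∖ B| = 0) — false.
(c) route 2: |A| = 8, |A ∩ B| = 4; needs |A ∩ B| < |A ∖ B| — false.
(d) route 11: |A| = 7, |A ∩ B| = 3; needs |A ∩ B| ≤ |A ∖ B| — true.
(e) route 7: |A| = 5, |A ∩ B| = 3; needs |A ∩ B| ≥ |A ∖ B| — true.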